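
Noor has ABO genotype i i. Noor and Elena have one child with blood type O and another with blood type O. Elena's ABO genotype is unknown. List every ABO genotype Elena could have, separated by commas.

I^A i, I^B i, i i

For each candidate genotype of Elena, check whether crossing it with i i can produce every observed child phenotype.
  I^A I^A → possible child types {A} ✗
  I^A I^B → possible child types {A, B} ✗
  I^A i → possible child types {O, A} ✓
  I^B I^B → possible child types {B} ✗
  I^B i → possible child types {O, B} ✓
  i i → possible child types {O} ✓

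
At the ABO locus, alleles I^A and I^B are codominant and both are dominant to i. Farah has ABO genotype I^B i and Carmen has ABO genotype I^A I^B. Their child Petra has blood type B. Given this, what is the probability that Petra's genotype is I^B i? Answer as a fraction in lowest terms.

1/2

Cross I^B i × I^A I^B → 1/4 I^A I^B, 1/4 I^A i, 1/4 I^B I^B, 1/4 I^B i.
Type-B genotypes among offspring: I^B I^B (1/4), I^B i (1/4); total 1/2.
P(I^B i | type B) = (1/4) / (1/2) = 1/2.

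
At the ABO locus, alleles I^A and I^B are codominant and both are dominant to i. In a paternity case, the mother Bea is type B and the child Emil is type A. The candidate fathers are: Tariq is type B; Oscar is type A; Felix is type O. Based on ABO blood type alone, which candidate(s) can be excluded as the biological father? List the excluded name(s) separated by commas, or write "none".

A candidate is excluded only if no genotype consistent with his phenotype could produce a type A child with a type B mother.
Tariq (type B): no genotype consistent with that phenotype can produce a type-A child with a type-B mother.
Felix (type O): no genotype consistent with that phenotype can produce a type-A child with a type-B mother.

Tariq, Felix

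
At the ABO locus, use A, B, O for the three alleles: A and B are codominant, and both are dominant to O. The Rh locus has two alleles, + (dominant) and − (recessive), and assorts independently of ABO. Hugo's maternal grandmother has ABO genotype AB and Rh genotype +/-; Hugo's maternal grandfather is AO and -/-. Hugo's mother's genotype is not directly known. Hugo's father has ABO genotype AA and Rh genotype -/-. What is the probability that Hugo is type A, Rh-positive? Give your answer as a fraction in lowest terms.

Hugo's mother's ABO genotype from AB × AO: 1/4 AA, 1/4 AB, 1/4 AO, 1/4 BO.
Crossing each possibility with the father AA and summing P(type A): 1/4·1 + 1/4·1/2 + 1/4·1 + 1/4·1/2 = 3/4.
Similarly for Rh via the mother's Rh distribution: P(Rh+) = 1/4.
Independent loci: 3/4 × 1/4 = 3/16.

3/16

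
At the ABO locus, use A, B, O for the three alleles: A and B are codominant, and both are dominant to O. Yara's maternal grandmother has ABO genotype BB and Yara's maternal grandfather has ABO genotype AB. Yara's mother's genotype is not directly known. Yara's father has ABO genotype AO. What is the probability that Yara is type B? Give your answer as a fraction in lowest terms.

3/8

Yara's mother's ABO genotype from BB × AB: 1/2 AB, 1/2 BB.
Crossing each possibility with the father AO and summing P(type B): 1/2·1/4 + 1/2·1/2 = 3/8.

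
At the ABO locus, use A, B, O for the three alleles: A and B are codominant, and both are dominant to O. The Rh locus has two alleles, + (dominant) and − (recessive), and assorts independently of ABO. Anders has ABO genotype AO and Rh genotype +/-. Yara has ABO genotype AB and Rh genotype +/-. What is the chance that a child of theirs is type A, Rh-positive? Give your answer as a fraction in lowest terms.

3/8

ABO cross AO × AB → offspring phenotypes: 1/2 A, 1/4 B, 1/4 AB.
Rh cross +/- × +/- → 3/4 Rh+, 1/4 Rh-.
Independent loci: P(type A, Rh-positive) = 1/2 × 3/4 = 3/8.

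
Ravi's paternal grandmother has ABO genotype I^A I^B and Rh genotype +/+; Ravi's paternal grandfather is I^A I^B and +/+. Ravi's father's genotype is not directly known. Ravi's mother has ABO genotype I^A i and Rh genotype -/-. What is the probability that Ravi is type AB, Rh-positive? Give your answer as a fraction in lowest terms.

Ravi's father's ABO genotype from I^A I^B × I^A I^B: 1/4 I^A I^A, 1/2 I^A I^B, 1/4 I^B I^B.
Crossing each possibility with the mother I^A i and summing P(type AB): 1/4·0 + 1/2·1/4 + 1/4·1/2 = 1/4.
Similarly for Rh via the father's Rh distribution: P(Rh+) = 1.
Independent loci: 1/4 × 1 = 1/4.

1/4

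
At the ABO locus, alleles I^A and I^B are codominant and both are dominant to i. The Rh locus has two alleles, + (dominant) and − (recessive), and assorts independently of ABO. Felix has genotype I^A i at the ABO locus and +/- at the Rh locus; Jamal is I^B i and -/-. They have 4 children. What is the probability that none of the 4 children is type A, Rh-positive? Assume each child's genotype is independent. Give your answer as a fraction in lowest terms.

ABO cross I^A i × I^B i → 1/4 O, 1/4 A, 1/4 B, 1/4 AB.
Rh cross +/- × -/- → 1/2 Rh+, 1/2 Rh-; so P(type A, Rh-positive) = 1/4 × 1/2 = 1/8 per child.
P(not type A, Rh-positive) = 7/8 for one child; (7/8)^4 = 2401/4096.

2401/4096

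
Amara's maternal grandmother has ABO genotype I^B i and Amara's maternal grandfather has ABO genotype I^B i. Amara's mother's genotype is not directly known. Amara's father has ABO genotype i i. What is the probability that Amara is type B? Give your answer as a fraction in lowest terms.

1/2

Amara's mother's ABO genotype from I^B i × I^B i: 1/4 I^B I^B, 1/2 I^B i, 1/4 i i.
Crossing each possibility with the father i i and summing P(type B): 1/4·1 + 1/2·1/2 + 1/4·0 = 1/2.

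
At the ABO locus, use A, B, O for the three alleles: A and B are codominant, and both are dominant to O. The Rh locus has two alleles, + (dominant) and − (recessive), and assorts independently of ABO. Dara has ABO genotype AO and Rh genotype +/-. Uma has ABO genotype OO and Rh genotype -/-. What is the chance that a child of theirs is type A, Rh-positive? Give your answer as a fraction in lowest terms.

ABO cross AO × OO → offspring phenotypes: 1/2 O, 1/2 A.
Rh cross +/- × -/- → 1/2 Rh+, 1/2 Rh-.
Independent loci: P(type A, Rh-positive) = 1/2 × 1/2 = 1/4.

1/4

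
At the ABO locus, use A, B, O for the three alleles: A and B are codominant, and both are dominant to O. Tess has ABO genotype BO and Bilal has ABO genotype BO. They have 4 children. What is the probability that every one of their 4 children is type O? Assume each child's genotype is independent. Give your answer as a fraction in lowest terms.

ABO cross BO × BO → 1/4 O, 3/4 B.
So P(type O) = 1/4 per child.
All 4 independent: (1/4)^4 = 1/256.

1/256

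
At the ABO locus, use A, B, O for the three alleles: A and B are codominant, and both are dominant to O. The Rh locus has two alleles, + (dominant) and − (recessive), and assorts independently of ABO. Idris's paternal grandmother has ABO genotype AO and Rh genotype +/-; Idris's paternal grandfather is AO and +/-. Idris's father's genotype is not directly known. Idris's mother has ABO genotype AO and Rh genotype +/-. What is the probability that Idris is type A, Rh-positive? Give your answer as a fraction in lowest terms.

9/16

Idris's father's ABO genotype from AO × AO: 1/4 AA, 1/2 AO, 1/4 OO.
Crossing each possibility with the mother AO and summing P(type A): 1/4·1 + 1/2·3/4 + 1/4·1/2 = 3/4.
Similarly for Rh via the father's Rh distribution: P(Rh+) = 3/4.
Independent loci: 3/4 × 3/4 = 9/16.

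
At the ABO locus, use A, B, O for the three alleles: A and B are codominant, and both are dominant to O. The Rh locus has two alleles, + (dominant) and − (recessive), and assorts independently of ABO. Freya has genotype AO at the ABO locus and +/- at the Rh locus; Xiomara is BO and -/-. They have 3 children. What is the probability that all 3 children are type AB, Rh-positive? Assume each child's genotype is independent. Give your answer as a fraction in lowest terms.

1/512

ABO cross AO × BO → 1/4 O, 1/4 A, 1/4 B, 1/4 AB.
Rh cross +/- × -/- → 1/2 Rh+, 1/2 Rh-; so P(type AB, Rh-positive) = 1/4 × 1/2 = 1/8 per child.
All 3 independent: (1/8)^3 = 1/512.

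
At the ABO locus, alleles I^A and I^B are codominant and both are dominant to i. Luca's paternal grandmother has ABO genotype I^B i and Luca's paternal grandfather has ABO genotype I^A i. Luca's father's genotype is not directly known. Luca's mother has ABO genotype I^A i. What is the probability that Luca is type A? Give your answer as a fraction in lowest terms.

1/2

Luca's father's ABO genotype from I^B i × I^A i: 1/4 I^A I^B, 1/4 I^A i, 1/4 I^B i, 1/4 i i.
Crossing each possibility with the mother I^A i and summing P(type A): 1/4·1/2 + 1/4·3/4 + 1/4·1/4 + 1/4·1/2 = 1/2.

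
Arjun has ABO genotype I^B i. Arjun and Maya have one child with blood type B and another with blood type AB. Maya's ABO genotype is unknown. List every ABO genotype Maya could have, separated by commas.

For each candidate genotype of Maya, check whether crossing it with I^B i can produce every observed child phenotype.
  I^A I^A → possible child types {A, AB} ✗
  I^A I^B → possible child types {A, B, AB} ✓
  I^A i → possible child types {O, A, B, AB} ✓
  I^B I^B → possible child types {B} ✗
  I^B i → possible child types {O, B} ✗
  i i → possible child types {O, B} ✗

I^A I^B, I^A i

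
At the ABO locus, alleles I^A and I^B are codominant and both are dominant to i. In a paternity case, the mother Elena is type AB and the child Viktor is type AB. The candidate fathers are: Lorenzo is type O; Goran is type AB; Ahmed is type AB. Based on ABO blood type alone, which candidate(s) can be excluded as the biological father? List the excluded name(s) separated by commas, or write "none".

A candidate is excluded only if no genotype consistent with his phenotype could produce a type AB child with a type AB mother.
Lorenzo (type O): no genotype consistent with that phenotype can produce a type-AB child with a type-AB mother.

Lorenzo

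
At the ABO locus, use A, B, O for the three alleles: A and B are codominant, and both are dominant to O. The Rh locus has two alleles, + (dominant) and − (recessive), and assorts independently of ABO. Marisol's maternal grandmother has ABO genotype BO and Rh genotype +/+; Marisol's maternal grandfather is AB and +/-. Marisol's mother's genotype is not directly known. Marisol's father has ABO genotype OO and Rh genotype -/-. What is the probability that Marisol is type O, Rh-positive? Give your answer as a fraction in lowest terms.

Marisol's mother's ABO genotype from BO × AB: 1/4 AB, 1/4 AO, 1/4 BB, 1/4 BO.
Crossing each possibility with the father OO and summing P(type O): 1/4·0 + 1/4·1/2 + 1/4·0 + 1/4·1/2 = 1/4.
Similarly for Rh via the mother's Rh distribution: P(Rh+) = 3/4.
Independent loci: 1/4 × 3/4 = 3/16.

3/16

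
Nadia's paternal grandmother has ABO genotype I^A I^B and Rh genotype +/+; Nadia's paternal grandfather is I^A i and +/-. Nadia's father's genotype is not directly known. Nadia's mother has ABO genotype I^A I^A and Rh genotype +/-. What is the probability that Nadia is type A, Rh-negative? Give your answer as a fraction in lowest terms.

Nadia's father's ABO genotype from I^A I^B × I^A i: 1/4 I^A I^A, 1/4 I^A I^B, 1/4 I^A i, 1/4 I^B i.
Crossing each possibility with the mother I^A I^A and summing P(type A): 1/4·1 + 1/4·1/2 + 1/4·1 + 1/4·1/2 = 3/4.
Similarly for Rh via the father's Rh distribution: P(Rh-) = 1/8.
Independent loci: 3/4 × 1/8 = 3/32.

3/32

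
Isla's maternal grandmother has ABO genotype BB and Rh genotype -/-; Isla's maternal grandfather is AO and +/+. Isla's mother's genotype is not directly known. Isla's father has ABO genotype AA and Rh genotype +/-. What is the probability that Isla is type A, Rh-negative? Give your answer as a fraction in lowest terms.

1/8

Isla's mother's ABO genotype from BB × AO: 1/2 AB, 1/2 BO.
Crossing each possibility with the father AA and summing P(type A): 1/2·1/2 + 1/2·1/2 = 1/2.
Similarly for Rh via the mother's Rh distribution: P(Rh-) = 1/4.
Independent loci: 1/2 × 1/4 = 1/8.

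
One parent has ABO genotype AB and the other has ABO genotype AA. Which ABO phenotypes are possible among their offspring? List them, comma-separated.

Gametes from AB × AA give offspring ABO genotypes AA, AB, i.e. phenotypes A, AB.

A, AB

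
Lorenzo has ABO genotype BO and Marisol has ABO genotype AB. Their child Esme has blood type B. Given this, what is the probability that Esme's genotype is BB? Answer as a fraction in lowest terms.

1/2

Cross BO × AB → 1/4 AB, 1/4 AO, 1/4 BB, 1/4 BO.
Type-B genotypes among offspring: BB (1/4), BO (1/4); total 1/2.
P(BB | type B) = (1/4) / (1/2) = 1/2.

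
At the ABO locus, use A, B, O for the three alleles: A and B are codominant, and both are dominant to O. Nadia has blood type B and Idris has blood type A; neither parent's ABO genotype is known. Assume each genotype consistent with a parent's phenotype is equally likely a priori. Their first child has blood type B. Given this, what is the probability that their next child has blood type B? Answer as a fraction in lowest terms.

5/12

Possible genotypes: Nadia ∈ {BB, BO}; Idris ∈ {AA, AO}.
Weight each parental genotype pair by prior × P(type-B child):
  BB × AO: posterior weight 2/3; P(next child type B) = 1/2.
  BO × AO: posterior weight 1/3; P(next child type B) = 1/4.
Weighted sum = 5/12.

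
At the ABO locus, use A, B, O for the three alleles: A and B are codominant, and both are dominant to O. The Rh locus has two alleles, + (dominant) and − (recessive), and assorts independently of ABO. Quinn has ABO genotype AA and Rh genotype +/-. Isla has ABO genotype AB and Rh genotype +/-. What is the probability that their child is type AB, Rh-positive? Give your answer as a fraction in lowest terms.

ABO cross AA × AB → offspring phenotypes: 1/2 A, 1/2 AB.
Rh cross +/- × +/- → 3/4 Rh+, 1/4 Rh-.
Independent loci: P(type AB, Rh-positive) = 1/2 × 3/4 = 3/8.

3/8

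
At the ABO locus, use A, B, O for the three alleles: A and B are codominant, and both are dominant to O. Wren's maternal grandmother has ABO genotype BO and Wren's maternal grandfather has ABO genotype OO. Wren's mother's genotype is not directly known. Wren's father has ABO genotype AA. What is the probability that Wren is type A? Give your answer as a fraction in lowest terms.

Wren's mother's ABO genotype from BO × OO: 1/2 BO, 1/2 OO.
Crossing each possibility with the father AA and summing P(type A): 1/2·1/2 + 1/2·1 = 3/4.

3/4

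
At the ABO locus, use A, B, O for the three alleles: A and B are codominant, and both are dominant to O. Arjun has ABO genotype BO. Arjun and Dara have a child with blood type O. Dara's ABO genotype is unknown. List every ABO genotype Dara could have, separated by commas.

For each candidate genotype of Dara, check whether crossing it with BO can produce every observed child phenotype.
  AA → possible child types {A, AB} ✗
  AB → possible child types {A, B, AB} ✗
  AO → possible child types {O, A, B, AB} ✓
  BB → possible child types {B} ✗
  BO → possible child types {O, B} ✓
  OO → possible child types {O, B} ✓

AO, BO, OO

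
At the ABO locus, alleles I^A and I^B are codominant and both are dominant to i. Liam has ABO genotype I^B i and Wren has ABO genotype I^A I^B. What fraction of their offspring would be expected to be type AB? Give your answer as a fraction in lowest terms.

1/4

ABO cross I^B i × I^A I^B → offspring phenotypes: 1/4 A, 1/2 B, 1/4 AB.
So P(type AB) = 1/4.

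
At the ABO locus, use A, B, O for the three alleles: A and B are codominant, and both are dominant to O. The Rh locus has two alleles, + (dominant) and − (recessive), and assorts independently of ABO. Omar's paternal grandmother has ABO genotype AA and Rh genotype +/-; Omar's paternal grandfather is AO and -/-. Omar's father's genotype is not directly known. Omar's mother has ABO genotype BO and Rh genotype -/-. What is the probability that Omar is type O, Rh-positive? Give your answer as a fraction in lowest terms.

Omar's father's ABO genotype from AA × AO: 1/2 AA, 1/2 AO.
Crossing each possibility with the mother BO and summing P(type O): 1/2·0 + 1/2·1/4 = 1/8.
Similarly for Rh via the father's Rh distribution: P(Rh+) = 1/4.
Independent loci: 1/8 × 1/4 = 1/32.

1/32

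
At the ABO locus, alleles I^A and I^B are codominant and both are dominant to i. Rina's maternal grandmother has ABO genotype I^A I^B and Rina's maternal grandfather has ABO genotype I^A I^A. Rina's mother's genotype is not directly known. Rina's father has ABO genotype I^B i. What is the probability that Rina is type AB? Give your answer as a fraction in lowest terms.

3/8

Rina's mother's ABO genotype from I^A I^B × I^A I^A: 1/2 I^A I^A, 1/2 I^A I^B.
Crossing each possibility with the father I^B i and summing P(type AB): 1/2·1/2 + 1/2·1/4 = 3/8.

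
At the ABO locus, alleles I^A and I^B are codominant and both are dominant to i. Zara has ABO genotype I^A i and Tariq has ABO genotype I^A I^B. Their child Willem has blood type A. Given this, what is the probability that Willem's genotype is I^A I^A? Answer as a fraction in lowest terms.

1/2

Cross I^A i × I^A I^B → 1/4 I^A I^A, 1/4 I^A I^B, 1/4 I^A i, 1/4 I^B i.
Type-A genotypes among offspring: I^A I^A (1/4), I^A i (1/4); total 1/2.
P(I^A I^A | type A) = (1/4) / (1/2) = 1/2.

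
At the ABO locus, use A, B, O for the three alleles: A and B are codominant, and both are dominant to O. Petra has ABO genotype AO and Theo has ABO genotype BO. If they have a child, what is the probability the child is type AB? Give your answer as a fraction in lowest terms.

1/4

ABO cross AO × BO → offspring phenotypes: 1/4 O, 1/4 A, 1/4 B, 1/4 AB.
So P(type AB) = 1/4.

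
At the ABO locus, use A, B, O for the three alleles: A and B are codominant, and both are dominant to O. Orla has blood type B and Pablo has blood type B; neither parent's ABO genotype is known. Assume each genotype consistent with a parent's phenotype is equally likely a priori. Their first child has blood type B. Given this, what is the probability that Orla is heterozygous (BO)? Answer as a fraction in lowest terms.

7/15

Possible genotypes: Orla ∈ {BB, BO}; Pablo ∈ {BB, BO}.
Weight each parental genotype pair by prior × P(type-B child):
  BB × BB: posterior weight 4/15.
  BB × BO: posterior weight 4/15.
  BO × BB: posterior weight 4/15.
  BO × BO: posterior weight 1/5.
Sum the posterior weight over pairs where Orla is BO: 7/15.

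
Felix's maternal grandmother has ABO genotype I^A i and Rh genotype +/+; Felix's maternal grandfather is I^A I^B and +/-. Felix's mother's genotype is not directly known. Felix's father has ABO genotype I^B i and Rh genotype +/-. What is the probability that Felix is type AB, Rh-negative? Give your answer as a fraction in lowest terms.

Felix's mother's ABO genotype from I^A i × I^A I^B: 1/4 I^A I^A, 1/4 I^A I^B, 1/4 I^A i, 1/4 I^B i.
Crossing each possibility with the father I^B i and summing P(type AB): 1/4·1/2 + 1/4·1/4 + 1/4·1/4 + 1/4·0 = 1/4.
Similarly for Rh via the mother's Rh distribution: P(Rh-) = 1/8.
Independent loci: 1/4 × 1/8 = 1/32.

1/32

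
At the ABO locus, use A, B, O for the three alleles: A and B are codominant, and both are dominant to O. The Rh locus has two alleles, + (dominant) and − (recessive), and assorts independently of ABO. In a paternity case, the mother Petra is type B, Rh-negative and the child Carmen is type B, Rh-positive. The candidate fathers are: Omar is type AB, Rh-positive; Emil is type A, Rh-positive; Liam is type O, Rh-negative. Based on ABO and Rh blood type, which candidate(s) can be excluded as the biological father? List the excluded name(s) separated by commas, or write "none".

A candidate is excluded only if no genotype consistent with his phenotype could produce a type B, Rh-positive child with a type B, Rh-negative mother.
Liam (type O, Rh-): no genotype consistent with that phenotype can produce a type-B Rh+ child with a type-B mother.

Liam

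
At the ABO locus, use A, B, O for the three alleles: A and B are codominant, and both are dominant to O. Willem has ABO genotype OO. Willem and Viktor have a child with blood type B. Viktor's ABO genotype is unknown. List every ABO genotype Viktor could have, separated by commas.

For each candidate genotype of Viktor, check whether crossing it with OO can produce every observed child phenotype.
  AA → possible child types {A} ✗
  AB → possible child types {A, B} ✓
  AO → possible child types {O, A} ✗
  BB → possible child types {B} ✓
  BO → possible child types {O, B} ✓
  OO → possible child types {O} ✗

AB, BB, BO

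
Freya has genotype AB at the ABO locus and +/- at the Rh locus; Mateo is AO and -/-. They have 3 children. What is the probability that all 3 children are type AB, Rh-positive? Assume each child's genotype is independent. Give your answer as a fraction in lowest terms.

ABO cross AB × AO → 1/2 A, 1/4 B, 1/4 AB.
Rh cross +/- × -/- → 1/2 Rh+, 1/2 Rh-; so P(type AB, Rh-positive) = 1/4 × 1/2 = 1/8 per child.
All 3 independent: (1/8)^3 = 1/512.

1/512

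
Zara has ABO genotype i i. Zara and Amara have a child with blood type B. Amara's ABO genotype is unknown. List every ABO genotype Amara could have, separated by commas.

I^A I^B, I^B I^B, I^B i

For each candidate genotype of Amara, check whether crossing it with i i can produce every observed child phenotype.
  I^A I^A → possible child types {A} ✗
  I^A I^B → possible child types {A, B} ✓
  I^A i → possible child types {O, A} ✗
  I^B I^B → possible child types {B} ✓
  I^B i → possible child types {O, B} ✓
  i i → possible child types {O} ✗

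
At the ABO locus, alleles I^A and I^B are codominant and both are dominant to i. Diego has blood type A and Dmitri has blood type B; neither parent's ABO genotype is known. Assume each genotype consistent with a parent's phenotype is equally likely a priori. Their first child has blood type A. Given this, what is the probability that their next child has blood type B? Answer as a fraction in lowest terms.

1/12

Possible genotypes: Diego ∈ {I^A I^A, I^A i}; Dmitri ∈ {I^B I^B, I^B i}.
Weight each parental genotype pair by prior × P(type-A child):
  I^A I^A × I^B i: posterior weight 2/3; P(next child type B) = 0.
  I^A i × I^B i: posterior weight 1/3; P(next child type B) = 1/4.
Weighted sum = 1/12.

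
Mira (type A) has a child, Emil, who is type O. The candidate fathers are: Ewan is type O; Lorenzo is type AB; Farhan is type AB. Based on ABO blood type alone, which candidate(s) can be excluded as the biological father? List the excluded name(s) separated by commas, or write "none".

A candidate is excluded only if no genotype consistent with his phenotype could produce a type O child with a type A mother.
Lorenzo (type AB): no genotype consistent with that phenotype can produce a type-O child with a type-A mother.
Farhan (type AB): no genotype consistent with that phenotype can produce a type-O child with a type-A mother.

Lorenzo, Farhan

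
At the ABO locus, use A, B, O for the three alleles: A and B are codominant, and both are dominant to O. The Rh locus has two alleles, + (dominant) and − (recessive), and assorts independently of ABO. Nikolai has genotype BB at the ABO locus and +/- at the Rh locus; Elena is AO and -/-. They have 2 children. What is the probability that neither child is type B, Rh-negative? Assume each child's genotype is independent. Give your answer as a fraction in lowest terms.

9/16

ABO cross BB × AO → 1/2 B, 1/2 AB.
Rh cross +/- × -/- → 1/2 Rh+, 1/2 Rh-; so P(type B, Rh-negative) = 1/2 × 1/2 = 1/4 per child.
P(not type B, Rh-negative) = 3/4 for one child; (3/4)^2 = 9/16.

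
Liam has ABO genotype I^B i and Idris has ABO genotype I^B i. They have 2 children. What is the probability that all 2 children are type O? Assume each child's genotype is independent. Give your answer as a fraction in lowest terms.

ABO cross I^B i × I^B i → 1/4 O, 3/4 B.
So P(type O) = 1/4 per child.
All 2 independent: (1/4)^2 = 1/16.

1/16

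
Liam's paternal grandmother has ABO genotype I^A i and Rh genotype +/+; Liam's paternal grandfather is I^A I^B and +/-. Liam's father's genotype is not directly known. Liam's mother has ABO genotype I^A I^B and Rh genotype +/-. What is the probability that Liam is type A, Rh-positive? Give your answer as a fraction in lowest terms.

Liam's father's ABO genotype from I^A i × I^A I^B: 1/4 I^A I^A, 1/4 I^A I^B, 1/4 I^A i, 1/4 I^B i.
Crossing each possibility with the mother I^A I^B and summing P(type A): 1/4·1/2 + 1/4·1/4 + 1/4·1/2 + 1/4·1/4 = 3/8.
Similarly for Rh via the father's Rh distribution: P(Rh+) = 7/8.
Independent loci: 3/8 × 7/8 = 21/64.

21/64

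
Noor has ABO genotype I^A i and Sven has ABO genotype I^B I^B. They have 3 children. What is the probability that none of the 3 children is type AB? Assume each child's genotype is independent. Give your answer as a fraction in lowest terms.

ABO cross I^A i × I^B I^B → 1/2 B, 1/2 AB.
So P(type AB) = 1/2 per child.
P(not type AB) = 1/2 for one child; (1/2)^3 = 1/8.

1/8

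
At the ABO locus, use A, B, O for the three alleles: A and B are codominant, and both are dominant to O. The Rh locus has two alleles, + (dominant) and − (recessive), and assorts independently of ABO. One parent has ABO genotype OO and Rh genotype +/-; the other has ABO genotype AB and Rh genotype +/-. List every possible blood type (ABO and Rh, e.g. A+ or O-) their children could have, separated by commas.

Gametes from OO × AB give offspring ABO genotypes AO, BO, i.e. phenotypes A, B.
Rh cross +/- × +/- → phenotypes Rh+, Rh-.
Combining independently: A+, A-, B+, B-.

A+, A-, B+, B-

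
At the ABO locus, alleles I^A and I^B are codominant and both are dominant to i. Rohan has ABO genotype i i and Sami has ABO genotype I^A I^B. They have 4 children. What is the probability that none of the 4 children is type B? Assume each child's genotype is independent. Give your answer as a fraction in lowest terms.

ABO cross i i × I^A I^B → 1/2 A, 1/2 B.
So P(type B) = 1/2 per child.
P(not type B) = 1/2 for one child; (1/2)^4 = 1/16.

1/16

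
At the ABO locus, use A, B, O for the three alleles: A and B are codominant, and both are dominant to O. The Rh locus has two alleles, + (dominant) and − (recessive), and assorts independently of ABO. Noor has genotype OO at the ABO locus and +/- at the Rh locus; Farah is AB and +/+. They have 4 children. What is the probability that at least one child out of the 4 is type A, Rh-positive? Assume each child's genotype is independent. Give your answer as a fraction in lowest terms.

ABO cross OO × AB → 1/2 A, 1/2 B.
Rh cross +/- × +/+ → 1 Rh+; so P(type A, Rh-positive) = 1/2 × 1 = 1/2 per child.
P(none) = (1/2)^4 = 1/16; P(at least one) = 1 − 1/16 = 15/16.

15/16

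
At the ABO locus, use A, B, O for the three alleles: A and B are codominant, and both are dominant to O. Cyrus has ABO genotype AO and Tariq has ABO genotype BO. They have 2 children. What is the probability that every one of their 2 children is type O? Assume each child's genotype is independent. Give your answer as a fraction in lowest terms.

ABO cross AO × BO → 1/4 O, 1/4 A, 1/4 B, 1/4 AB.
So P(type O) = 1/4 per child.
All 2 independent: (1/4)^2 = 1/16.

1/16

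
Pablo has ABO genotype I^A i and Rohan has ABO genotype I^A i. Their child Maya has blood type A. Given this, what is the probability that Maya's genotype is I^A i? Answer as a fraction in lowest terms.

Cross I^A i × I^A i → 1/4 I^A I^A, 1/2 I^A i, 1/4 i i.
Type-A genotypes among offspring: I^A I^A (1/4), I^A i (1/2); total 3/4.
P(I^A i | type A) = (1/2) / (3/4) = 2/3.

2/3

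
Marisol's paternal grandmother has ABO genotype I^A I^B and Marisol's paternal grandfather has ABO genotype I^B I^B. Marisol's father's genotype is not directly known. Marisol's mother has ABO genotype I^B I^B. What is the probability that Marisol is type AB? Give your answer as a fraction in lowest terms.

Marisol's father's ABO genotype from I^A I^B × I^B I^B: 1/2 I^A I^B, 1/2 I^B I^B.
Crossing each possibility with the mother I^B I^B and summing P(type AB): 1/2·1/2 + 1/2·0 = 1/4.

1/4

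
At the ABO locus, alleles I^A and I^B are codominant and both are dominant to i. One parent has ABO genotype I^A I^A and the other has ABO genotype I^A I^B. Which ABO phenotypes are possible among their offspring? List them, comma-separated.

A, AB

Gametes from I^A I^A × I^A I^B give offspring ABO genotypes I^A I^A, I^A I^B, i.e. phenotypes A, AB.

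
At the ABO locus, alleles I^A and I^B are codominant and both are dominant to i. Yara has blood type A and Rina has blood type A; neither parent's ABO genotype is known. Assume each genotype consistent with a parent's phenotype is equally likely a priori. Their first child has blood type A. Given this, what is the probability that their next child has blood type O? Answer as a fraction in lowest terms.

Possible genotypes: Yara ∈ {I^A I^A, I^A i}; Rina ∈ {I^A I^A, I^A i}.
Weight each parental genotype pair by prior × P(type-A child):
  I^A I^A × I^A I^A: posterior weight 4/15; P(next child type O) = 0.
  I^A I^A × I^A i: posterior weight 4/15; P(next child type O) = 0.
  I^A i × I^A I^A: posterior weight 4/15; P(next child type O) = 0.
  I^A i × I^A i: posterior weight 1/5; P(next child type O) = 1/4.
Weighted sum = 1/20.

1/20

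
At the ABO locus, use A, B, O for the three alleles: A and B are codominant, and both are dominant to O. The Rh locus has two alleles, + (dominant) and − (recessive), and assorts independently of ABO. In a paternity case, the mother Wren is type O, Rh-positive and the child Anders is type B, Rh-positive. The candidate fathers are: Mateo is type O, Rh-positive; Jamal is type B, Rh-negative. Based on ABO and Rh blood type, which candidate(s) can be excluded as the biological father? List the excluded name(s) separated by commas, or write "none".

Mateo

A candidate is excluded only if no genotype consistent with his phenotype could produce a type B, Rh-positive child with a type O, Rh-positive mother.
Mateo (type O, Rh+): no genotype consistent with that phenotype can produce a type-B Rh+ child with a type-O mother.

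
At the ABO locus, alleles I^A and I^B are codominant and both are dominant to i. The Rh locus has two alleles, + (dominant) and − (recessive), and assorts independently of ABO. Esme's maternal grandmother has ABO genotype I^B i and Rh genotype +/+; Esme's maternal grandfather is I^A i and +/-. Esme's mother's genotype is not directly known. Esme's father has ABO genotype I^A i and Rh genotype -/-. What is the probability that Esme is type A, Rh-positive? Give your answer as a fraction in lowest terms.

Esme's mother's ABO genotype from I^B i × I^A i: 1/4 I^A I^B, 1/4 I^A i, 1/4 I^B i, 1/4 i i.
Crossing each possibility with the father I^A i and summing P(type A): 1/4·1/2 + 1/4·3/4 + 1/4·1/4 + 1/4·1/2 = 1/2.
Similarly for Rh via the mother's Rh distribution: P(Rh+) = 3/4.
Independent loci: 1/2 × 3/4 = 3/8.

3/8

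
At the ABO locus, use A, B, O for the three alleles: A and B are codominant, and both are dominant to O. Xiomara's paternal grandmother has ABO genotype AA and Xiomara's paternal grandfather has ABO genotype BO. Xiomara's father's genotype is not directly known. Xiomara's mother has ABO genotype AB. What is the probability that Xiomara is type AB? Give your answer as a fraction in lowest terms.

3/8

Xiomara's father's ABO genotype from AA × BO: 1/2 AB, 1/2 AO.
Crossing each possibility with the mother AB and summing P(type AB): 1/2·1/2 + 1/2·1/4 = 3/8.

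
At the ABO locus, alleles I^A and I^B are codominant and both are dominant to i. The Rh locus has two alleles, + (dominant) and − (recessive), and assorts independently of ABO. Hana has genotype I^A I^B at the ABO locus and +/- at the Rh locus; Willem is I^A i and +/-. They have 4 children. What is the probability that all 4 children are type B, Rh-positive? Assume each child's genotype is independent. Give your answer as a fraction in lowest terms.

81/65536

ABO cross I^A I^B × I^A i → 1/2 A, 1/4 B, 1/4 AB.
Rh cross +/- × +/- → 3/4 Rh+, 1/4 Rh-; so P(type B, Rh-positive) = 1/4 × 3/4 = 3/16 per child.
All 4 independent: (3/16)^4 = 81/65536.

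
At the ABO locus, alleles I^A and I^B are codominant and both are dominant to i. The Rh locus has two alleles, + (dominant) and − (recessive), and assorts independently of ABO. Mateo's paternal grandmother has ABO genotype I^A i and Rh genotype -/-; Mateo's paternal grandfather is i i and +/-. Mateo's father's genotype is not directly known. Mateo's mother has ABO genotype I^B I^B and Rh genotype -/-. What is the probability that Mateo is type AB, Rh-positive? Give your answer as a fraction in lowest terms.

Mateo's father's ABO genotype from I^A i × i i: 1/2 I^A i, 1/2 i i.
Crossing each possibility with the mother I^B I^B and summing P(type AB): 1/2·1/2 + 1/2·0 = 1/4.
Similarly for Rh via the father's Rh distribution: P(Rh+) = 1/4.
Independent loci: 1/4 × 1/4 = 1/16.

1/16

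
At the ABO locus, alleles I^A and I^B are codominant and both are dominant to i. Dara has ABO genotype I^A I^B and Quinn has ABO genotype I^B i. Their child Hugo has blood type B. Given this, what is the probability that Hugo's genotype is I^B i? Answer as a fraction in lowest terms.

1/2

Cross I^A I^B × I^B i → 1/4 I^A I^B, 1/4 I^A i, 1/4 I^B I^B, 1/4 I^B i.
Type-B genotypes among offspring: I^B I^B (1/4), I^B i (1/4); total 1/2.
P(I^B i | type B) = (1/4) / (1/2) = 1/2.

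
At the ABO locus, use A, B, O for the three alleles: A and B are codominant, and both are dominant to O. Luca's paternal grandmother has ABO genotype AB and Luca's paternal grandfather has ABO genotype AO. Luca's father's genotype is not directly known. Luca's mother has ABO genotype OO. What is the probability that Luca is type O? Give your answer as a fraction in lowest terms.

1/4

Luca's father's ABO genotype from AB × AO: 1/4 AA, 1/4 AB, 1/4 AO, 1/4 BO.
Crossing each possibility with the mother OO and summing P(type O): 1/4·0 + 1/4·0 + 1/4·1/2 + 1/4·1/2 = 1/4.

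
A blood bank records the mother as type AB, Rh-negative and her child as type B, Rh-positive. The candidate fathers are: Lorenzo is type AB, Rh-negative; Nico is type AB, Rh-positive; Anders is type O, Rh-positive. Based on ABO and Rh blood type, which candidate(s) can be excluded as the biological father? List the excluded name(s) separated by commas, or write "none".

Lorenzo

A candidate is excluded only if no genotype consistent with his phenotype could produce a type B, Rh-positive child with a type AB, Rh-negative mother.
Lorenzo (type AB, Rh-): no genotype consistent with that phenotype can produce a type-B Rh+ child with a type-AB mother.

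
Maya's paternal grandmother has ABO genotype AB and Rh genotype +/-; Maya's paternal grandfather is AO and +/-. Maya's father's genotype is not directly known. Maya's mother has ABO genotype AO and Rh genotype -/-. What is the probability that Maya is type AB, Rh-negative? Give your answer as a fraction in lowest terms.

Maya's father's ABO genotype from AB × AO: 1/4 AA, 1/4 AB, 1/4 AO, 1/4 BO.
Crossing each possibility with the mother AO and summing P(type AB): 1/4·0 + 1/4·1/4 + 1/4·0 + 1/4·1/4 = 1/8.
Similarly for Rh via the father's Rh distribution: P(Rh-) = 1/2.
Independent loci: 1/8 × 1/2 = 1/16.

1/16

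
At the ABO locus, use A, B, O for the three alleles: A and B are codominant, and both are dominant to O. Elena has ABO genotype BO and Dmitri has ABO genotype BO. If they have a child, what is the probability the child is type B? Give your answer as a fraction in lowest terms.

3/4

ABO cross BO × BO → offspring phenotypes: 1/4 O, 3/4 B.
So P(type B) = 3/4.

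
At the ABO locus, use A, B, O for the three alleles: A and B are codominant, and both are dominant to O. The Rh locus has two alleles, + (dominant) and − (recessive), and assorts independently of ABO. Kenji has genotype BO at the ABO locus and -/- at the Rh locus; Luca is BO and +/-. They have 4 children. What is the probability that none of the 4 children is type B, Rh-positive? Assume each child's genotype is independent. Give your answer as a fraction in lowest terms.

ABO cross BO × BO → 1/4 O, 3/4 B.
Rh cross -/- × +/- → 1/2 Rh+, 1/2 Rh-; so P(type B, Rh-positive) = 3/4 × 1/2 = 3/8 per child.
P(not type B, Rh-positive) = 5/8 for one child; (5/8)^4 = 625/4096.

625/4096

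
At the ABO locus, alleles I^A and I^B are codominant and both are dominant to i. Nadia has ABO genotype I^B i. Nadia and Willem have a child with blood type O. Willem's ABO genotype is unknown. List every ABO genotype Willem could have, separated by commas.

I^A i, I^B i, i i

For each candidate genotype of Willem, check whether crossing it with I^B i can produce every observed child phenotype.
  I^A I^A → possible child types {A, AB} ✗
  I^A I^B → possible child types {A, B, AB} ✗
  I^A i → possible child types {O, A, B, AB} ✓
  I^B I^B → possible child types {B} ✗
  I^B i → possible child types {O, B} ✓
  i i → possible child types {O, B} ✓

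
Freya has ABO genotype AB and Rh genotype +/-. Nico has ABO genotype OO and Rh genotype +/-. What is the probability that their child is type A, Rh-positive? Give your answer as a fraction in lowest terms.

ABO cross AB × OO → offspring phenotypes: 1/2 A, 1/2 B.
Rh cross +/- × +/- → 3/4 Rh+, 1/4 Rh-.
Independent loci: P(type A, Rh-positive) = 1/2 × 3/4 = 3/8.

3/8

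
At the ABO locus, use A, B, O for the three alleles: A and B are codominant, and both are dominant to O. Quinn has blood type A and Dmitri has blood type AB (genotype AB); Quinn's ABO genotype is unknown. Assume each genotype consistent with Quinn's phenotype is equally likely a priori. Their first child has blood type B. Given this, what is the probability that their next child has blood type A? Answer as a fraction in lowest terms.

1/2

Possible genotypes: Quinn ∈ {AA, AO}; Dmitri ∈ {AB}.
Weight each parental genotype pair by prior × P(type-B child):
  AO × AB: posterior weight 1; P(next child type A) = 1/2.
Weighted sum = 1/2.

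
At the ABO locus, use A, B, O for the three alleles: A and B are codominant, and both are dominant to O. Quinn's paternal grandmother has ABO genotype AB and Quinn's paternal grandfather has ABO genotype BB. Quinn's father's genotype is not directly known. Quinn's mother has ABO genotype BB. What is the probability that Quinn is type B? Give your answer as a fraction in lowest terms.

3/4

Quinn's father's ABO genotype from AB × BB: 1/2 AB, 1/2 BB.
Crossing each possibility with the mother BB and summing P(type B): 1/2·1/2 + 1/2·1 = 3/4.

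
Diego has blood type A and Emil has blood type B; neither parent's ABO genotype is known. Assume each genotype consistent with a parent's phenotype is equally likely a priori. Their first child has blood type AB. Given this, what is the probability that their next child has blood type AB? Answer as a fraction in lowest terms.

25/36

Possible genotypes: Diego ∈ {I^A I^A, I^A i}; Emil ∈ {I^B I^B, I^B i}.
Weight each parental genotype pair by prior × P(type-AB child):
  I^A I^A × I^B I^B: posterior weight 4/9; P(next child type AB) = 1.
  I^A I^A × I^B i: posterior weight 2/9; P(next child type AB) = 1/2.
  I^A i × I^B I^B: posterior weight 2/9; P(next child type AB) = 1/2.
  I^A i × I^B i: posterior weight 1/9; P(next child type AB) = 1/4.
Weighted sum = 25/36.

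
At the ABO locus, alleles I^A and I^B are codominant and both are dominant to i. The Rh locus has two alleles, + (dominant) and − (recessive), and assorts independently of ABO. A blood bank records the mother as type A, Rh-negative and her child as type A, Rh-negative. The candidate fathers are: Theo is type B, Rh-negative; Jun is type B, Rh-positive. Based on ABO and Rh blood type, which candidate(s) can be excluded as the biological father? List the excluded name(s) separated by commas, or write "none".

A candidate is excluded only if no genotype consistent with his phenotype could produce a type A, Rh-negative child with a type A, Rh-negative mother.
Every candidate has at least one consistent genotype combination, so none can be excluded.

none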